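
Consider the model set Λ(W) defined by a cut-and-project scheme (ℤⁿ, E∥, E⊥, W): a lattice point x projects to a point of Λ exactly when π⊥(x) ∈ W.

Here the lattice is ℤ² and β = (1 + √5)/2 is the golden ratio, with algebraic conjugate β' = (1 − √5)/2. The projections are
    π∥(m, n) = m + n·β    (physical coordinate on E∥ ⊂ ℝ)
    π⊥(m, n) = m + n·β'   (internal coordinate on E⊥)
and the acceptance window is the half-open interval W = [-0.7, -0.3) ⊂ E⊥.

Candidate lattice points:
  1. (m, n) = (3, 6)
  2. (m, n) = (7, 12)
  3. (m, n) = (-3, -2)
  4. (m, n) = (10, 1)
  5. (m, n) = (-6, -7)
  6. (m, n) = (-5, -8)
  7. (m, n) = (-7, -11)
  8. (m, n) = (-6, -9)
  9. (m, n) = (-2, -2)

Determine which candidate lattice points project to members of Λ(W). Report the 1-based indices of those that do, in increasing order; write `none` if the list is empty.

2, 8

Numerically β ≈ 1.618034 and β' = −1/β ≈ -0.618034.
#1 (3,6): internal coord 3 + (6)·β' = -0.708204; -0.708204 ∉ [-0.7, -0.3) → out
#2 (7,12): internal coord 7 + (12)·β' = -0.416408; -0.416408 ∈ [-0.7, -0.3) → IN Λ
#3 (-3,-2): internal coord -3 + (-2)·β' = -1.763932; -1.763932 ∉ [-0.7, -0.3) → out
#4 (10,1): internal coord 10 + (1)·β' = +9.381966; +9.381966 ∉ [-0.7, -0.3) → out
#5 (-6,-7): internal coord -6 + (-7)·β' = -1.673762; -1.673762 ∉ [-0.7, -0.3) → out
#6 (-5,-8): internal coord -5 + (-8)·β' = -0.055728; -0.055728 ∉ [-0.7, -0.3) → out
#7 (-7,-11): internal coord -7 + (-11)·β' = -0.201626; -0.201626 ∉ [-0.7, -0.3) → out
#8 (-6,-9): internal coord -6 + (-9)·β' = -0.437694; -0.437694 ∈ [-0.7, -0.3) → IN Λ
#9 (-2,-2): internal coord -2 + (-2)·β' = -0.763932; -0.763932 ∉ [-0.7, -0.3) → out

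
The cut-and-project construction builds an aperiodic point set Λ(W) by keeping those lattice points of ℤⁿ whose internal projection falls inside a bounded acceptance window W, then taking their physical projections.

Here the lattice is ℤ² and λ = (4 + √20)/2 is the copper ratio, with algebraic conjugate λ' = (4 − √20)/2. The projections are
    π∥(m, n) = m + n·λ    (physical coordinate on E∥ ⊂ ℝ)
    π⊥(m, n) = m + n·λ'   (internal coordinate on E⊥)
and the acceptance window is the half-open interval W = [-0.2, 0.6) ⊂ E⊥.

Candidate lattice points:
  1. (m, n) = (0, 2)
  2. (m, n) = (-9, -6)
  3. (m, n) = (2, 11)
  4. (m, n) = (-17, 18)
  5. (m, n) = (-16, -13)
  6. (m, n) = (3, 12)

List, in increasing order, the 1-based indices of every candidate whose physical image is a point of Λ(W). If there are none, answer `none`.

6

Numerically λ ≈ 4.236068 and λ' = −1/λ ≈ -0.236068.
[1] lift (0,2): star map gives -0.472136; window check -0.2 ≤ -0.472136 < 0.6 is false → out
[2] lift (-9,-6): star map gives -7.583592; window check -0.2 ≤ -7.583592 < 0.6 is false → out
[3] lift (2,11): star map gives -0.596748; window check -0.2 ≤ -0.596748 < 0.6 is false → out
[4] lift (-17,18): star map gives -21.249224; window check -0.2 ≤ -21.249224 < 0.6 is false → out
[5] lift (-16,-13): star map gives -12.931116; window check -0.2 ≤ -12.931116 < 0.6 is false → out
[6] lift (3,12): star map gives 0.167184; window check -0.2 ≤ 0.167184 < 0.6 is true → IN Λ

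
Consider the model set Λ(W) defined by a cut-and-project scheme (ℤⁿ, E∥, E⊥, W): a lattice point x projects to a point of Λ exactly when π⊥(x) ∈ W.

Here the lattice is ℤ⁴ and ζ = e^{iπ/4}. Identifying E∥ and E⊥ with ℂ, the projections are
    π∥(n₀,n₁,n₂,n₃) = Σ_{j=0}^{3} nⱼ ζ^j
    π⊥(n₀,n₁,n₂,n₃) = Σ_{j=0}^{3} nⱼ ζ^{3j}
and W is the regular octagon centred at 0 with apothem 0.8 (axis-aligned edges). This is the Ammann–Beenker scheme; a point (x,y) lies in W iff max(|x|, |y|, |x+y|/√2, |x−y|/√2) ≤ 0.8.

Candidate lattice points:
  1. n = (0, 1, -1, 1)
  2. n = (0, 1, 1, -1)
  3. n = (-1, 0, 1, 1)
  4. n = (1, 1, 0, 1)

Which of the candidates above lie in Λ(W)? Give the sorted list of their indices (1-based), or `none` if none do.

3

With ζ = e^{iπ/4} the internal vectors are ζ^0,ζ^3,ζ^6,ζ^9.
#1 (0, 1, -1, 1): internal (0.00000, 2.41421); octagon support 2.41421 vs apothem 0.8 → ∉ W
#2 (0, 1, 1, -1): internal (-1.41421, -1.00000); octagon support 1.70711 vs apothem 0.8 → ∉ W
#3 (-1, 0, 1, 1): internal (-0.29289, -0.29289); octagon support 0.41421 vs apothem 0.8 → ∈ W
#4 (1, 1, 0, 1): internal (1.00000, 1.41421); octagon support 1.70711 vs apothem 0.8 → ∉ W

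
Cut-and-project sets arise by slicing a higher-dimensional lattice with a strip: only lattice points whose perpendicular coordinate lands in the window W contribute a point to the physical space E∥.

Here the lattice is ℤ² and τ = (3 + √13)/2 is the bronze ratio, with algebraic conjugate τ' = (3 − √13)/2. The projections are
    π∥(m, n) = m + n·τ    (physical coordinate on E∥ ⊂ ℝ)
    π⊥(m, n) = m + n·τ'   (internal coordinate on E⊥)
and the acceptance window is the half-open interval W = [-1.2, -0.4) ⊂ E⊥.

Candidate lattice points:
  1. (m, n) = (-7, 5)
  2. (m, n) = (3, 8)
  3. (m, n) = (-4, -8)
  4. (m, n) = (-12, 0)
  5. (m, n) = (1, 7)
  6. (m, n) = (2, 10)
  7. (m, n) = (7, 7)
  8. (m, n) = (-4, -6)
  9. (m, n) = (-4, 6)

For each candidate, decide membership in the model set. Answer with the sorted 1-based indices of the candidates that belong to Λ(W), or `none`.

Numerically τ ≈ 3.3028 and τ' = −1/τ ≈ -0.3028.
candidate 1: (m,n)=(-7,5) → π∥ = -7+5·τ ≈ 9.5139, π⊥ = -7+5·τ' ≈ -8.5139 ∉ [-1.2, -0.4) ⇒ out
candidate 2: (m,n)=(3,8) → π∥ = 3+8·τ ≈ 29.4222, π⊥ = 3+8·τ' ≈ 0.5778 ∉ [-1.2, -0.4) ⇒ out
candidate 3: (m,n)=(-4,-8) → π∥ = -4-8·τ ≈ -30.4222, π⊥ = -4-8·τ' ≈ -1.5778 ∉ [-1.2, -0.4) ⇒ out
candidate 4: (m,n)=(-12,0) → π∥ = -12+0·τ ≈ -12.0000, π⊥ = -12+0·τ' ≈ -12.0000 ∉ [-1.2, -0.4) ⇒ out
candidate 5: (m,n)=(1,7) → π∥ = 1+7·τ ≈ 24.1194, π⊥ = 1+7·τ' ≈ -1.1194 ∈ [-1.2, -0.4) ⇒ IN Λ
candidate 6: (m,n)=(2,10) → π∥ = 2+10·τ ≈ 35.0278, π⊥ = 2+10·τ' ≈ -1.0278 ∈ [-1.2, -0.4) ⇒ IN Λ
candidate 7: (m,n)=(7,7) → π∥ = 7+7·τ ≈ 30.1194, π⊥ = 7+7·τ' ≈ 4.8806 ∉ [-1.2, -0.4) ⇒ out
candidate 8: (m,n)=(-4,-6) → π∥ = -4-6·τ ≈ -23.8167, π⊥ = -4-6·τ' ≈ -2.1833 ∉ [-1.2, -0.4) ⇒ out
candidate 9: (m,n)=(-4,6) → π∥ = -4+6·τ ≈ 15.8167, π⊥ = -4+6·τ' ≈ -5.8167 ∉ [-1.2, -0.4) ⇒ out

5, 6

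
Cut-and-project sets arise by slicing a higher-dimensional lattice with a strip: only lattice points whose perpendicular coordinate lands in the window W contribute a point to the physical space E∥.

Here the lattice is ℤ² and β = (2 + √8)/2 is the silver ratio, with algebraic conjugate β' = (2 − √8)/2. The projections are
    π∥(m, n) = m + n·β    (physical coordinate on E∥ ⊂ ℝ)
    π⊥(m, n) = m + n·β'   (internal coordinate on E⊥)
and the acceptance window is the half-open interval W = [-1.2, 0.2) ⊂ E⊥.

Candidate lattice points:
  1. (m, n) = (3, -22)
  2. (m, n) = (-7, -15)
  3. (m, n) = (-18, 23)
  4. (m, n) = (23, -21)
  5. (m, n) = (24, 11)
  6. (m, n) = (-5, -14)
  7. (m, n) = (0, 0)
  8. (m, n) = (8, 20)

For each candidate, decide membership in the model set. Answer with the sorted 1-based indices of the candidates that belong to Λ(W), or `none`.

Numerically β ≈ 2.41421 and β' = −1/β ≈ -0.41421.
[1] lift (3,-22): star map gives 12.11270; window check -1.2 ≤ 12.11270 < 0.2 is false → out
[2] lift (-7,-15): star map gives -0.78680; window check -1.2 ≤ -0.78680 < 0.2 is true → IN Λ
[3] lift (-18,23): star map gives -27.52691; window check -1.2 ≤ -27.52691 < 0.2 is false → out
[4] lift (23,-21): star map gives 31.69848; window check -1.2 ≤ 31.69848 < 0.2 is false → out
[5] lift (24,11): star map gives 19.44365; window check -1.2 ≤ 19.44365 < 0.2 is false → out
[6] lift (-5,-14): star map gives 0.79899; window check -1.2 ≤ 0.79899 < 0.2 is false → out
[7] lift (0,0): star map gives 0.00000; window check -1.2 ≤ 0.00000 < 0.2 is true → IN Λ
[8] lift (8,20): star map gives -0.28427; window check -1.2 ≤ -0.28427 < 0.2 is true → IN Λ

2, 7, 8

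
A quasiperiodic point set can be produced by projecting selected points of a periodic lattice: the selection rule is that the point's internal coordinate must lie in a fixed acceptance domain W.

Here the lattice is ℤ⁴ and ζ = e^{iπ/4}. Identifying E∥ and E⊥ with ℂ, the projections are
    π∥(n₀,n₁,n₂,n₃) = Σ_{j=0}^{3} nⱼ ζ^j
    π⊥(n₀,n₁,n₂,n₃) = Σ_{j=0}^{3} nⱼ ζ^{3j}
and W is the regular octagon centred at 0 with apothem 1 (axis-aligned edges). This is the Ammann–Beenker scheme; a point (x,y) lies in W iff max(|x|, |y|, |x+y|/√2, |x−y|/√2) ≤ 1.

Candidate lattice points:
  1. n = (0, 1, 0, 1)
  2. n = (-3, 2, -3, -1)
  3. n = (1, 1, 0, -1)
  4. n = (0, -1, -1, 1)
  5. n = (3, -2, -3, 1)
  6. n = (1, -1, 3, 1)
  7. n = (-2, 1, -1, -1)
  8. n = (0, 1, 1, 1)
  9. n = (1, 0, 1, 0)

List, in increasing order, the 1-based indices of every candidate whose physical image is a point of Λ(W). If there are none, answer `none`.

3, 8

π⊥(n) = n₀ + n₁ζ³ + n₂ζ⁶ + n₃ζ⁹ where ζ = e^{iπ/4}.
#1 (0, 1, 0, 1): internal (0.0000, 1.4142); octagon support 1.4142 vs apothem 1 → ∉ W
#2 (-3, 2, -3, -1): internal (-5.1213, 3.7071); octagon support 6.2426 vs apothem 1 → ∉ W
#3 (1, 1, 0, -1): internal (-0.4142, 0.0000); octagon support 0.4142 vs apothem 1 → ∈ W
#4 (0, -1, -1, 1): internal (1.4142, 1.0000); octagon support 1.7071 vs apothem 1 → ∉ W
#5 (3, -2, -3, 1): internal (5.1213, 2.2929); octagon support 5.2426 vs apothem 1 → ∉ W
#6 (1, -1, 3, 1): internal (2.4142, -3.0000); octagon support 3.8284 vs apothem 1 → ∉ W
#7 (-2, 1, -1, -1): internal (-3.4142, 1.0000); octagon support 3.4142 vs apothem 1 → ∉ W
#8 (0, 1, 1, 1): internal (0.0000, 0.4142); octagon support 0.4142 vs apothem 1 → ∈ W
#9 (1, 0, 1, 0): internal (1.0000, -1.0000); octagon support 1.4142 vs apothem 1 → ∉ W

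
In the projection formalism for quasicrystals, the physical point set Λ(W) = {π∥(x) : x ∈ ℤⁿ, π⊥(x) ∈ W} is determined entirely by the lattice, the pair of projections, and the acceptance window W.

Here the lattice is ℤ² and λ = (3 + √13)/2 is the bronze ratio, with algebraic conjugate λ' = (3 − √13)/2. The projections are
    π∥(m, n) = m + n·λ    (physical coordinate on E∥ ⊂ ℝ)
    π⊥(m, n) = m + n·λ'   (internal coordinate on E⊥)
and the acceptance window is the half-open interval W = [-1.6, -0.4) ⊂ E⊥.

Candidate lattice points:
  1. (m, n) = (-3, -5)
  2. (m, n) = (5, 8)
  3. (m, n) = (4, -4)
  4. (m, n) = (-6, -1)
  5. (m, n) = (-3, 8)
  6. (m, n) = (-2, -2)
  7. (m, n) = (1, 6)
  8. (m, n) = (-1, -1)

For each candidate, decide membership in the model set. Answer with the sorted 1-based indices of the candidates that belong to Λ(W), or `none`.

λ' = (3−√13)/2 ≈ -0.302776.
[1] lift (-3,-5): star map gives -1.486122; window check -1.6 ≤ -1.486122 < -0.4 is true → IN Λ
[2] lift (5,8): star map gives 2.577795; window check -1.6 ≤ 2.577795 < -0.4 is false → out
[3] lift (4,-4): star map gives 5.211103; window check -1.6 ≤ 5.211103 < -0.4 is false → out
[4] lift (-6,-1): star map gives -5.697224; window check -1.6 ≤ -5.697224 < -0.4 is false → out
[5] lift (-3,8): star map gives -5.422205; window check -1.6 ≤ -5.422205 < -0.4 is false → out
[6] lift (-2,-2): star map gives -1.394449; window check -1.6 ≤ -1.394449 < -0.4 is true → IN Λ
[7] lift (1,6): star map gives -0.816654; window check -1.6 ≤ -0.816654 < -0.4 is true → IN Λ
[8] lift (-1,-1): star map gives -0.697224; window check -1.6 ≤ -0.697224 < -0.4 is true → IN Λ

1, 6, 7, 8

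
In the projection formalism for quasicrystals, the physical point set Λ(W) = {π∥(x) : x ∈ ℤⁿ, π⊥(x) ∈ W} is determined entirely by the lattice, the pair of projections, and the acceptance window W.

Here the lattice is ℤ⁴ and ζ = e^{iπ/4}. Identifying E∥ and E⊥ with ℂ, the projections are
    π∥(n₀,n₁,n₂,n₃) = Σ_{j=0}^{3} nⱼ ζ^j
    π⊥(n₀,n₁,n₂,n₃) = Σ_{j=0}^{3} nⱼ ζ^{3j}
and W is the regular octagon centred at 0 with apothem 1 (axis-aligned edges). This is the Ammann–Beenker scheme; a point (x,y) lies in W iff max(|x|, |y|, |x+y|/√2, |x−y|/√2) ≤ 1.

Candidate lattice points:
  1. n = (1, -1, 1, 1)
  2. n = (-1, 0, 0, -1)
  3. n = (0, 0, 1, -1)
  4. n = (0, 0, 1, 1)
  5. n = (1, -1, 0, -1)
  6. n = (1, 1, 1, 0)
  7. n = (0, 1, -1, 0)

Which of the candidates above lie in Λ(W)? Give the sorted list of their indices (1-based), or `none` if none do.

Internal map: ζ^{3j} for j=0..3 gives (1,0), (−√2/2,√2/2), (0,−1), (√2/2,√2/2).
candidate 1: n = (1, -1, 1, 1) → π⊥ ≈ (+2.4142, -1.0000); max(|x|,|y|,|x±y|/√2) = 2.4142 > 1 ⇒ ∉ W
candidate 2: n = (-1, 0, 0, -1) → π⊥ ≈ (-1.7071, -0.7071); max(|x|,|y|,|x±y|/√2) = 1.7071 > 1 ⇒ ∉ W
candidate 3: n = (0, 0, 1, -1) → π⊥ ≈ (-0.7071, -1.7071); max(|x|,|y|,|x±y|/√2) = 1.7071 > 1 ⇒ ∉ W
candidate 4: n = (0, 0, 1, 1) → π⊥ ≈ (+0.7071, -0.2929); max(|x|,|y|,|x±y|/√2) = 0.7071 ≤ 1 ⇒ ∈ W
candidate 5: n = (1, -1, 0, -1) → π⊥ ≈ (+1.0000, -1.4142); max(|x|,|y|,|x±y|/√2) = 1.7071 > 1 ⇒ ∉ W
candidate 6: n = (1, 1, 1, 0) → π⊥ ≈ (+0.2929, -0.2929); max(|x|,|y|,|x±y|/√2) = 0.4142 ≤ 1 ⇒ ∈ W
candidate 7: n = (0, 1, -1, 0) → π⊥ ≈ (-0.7071, +1.7071); max(|x|,|y|,|x±y|/√2) = 1.7071 > 1 ⇒ ∉ W

4, 6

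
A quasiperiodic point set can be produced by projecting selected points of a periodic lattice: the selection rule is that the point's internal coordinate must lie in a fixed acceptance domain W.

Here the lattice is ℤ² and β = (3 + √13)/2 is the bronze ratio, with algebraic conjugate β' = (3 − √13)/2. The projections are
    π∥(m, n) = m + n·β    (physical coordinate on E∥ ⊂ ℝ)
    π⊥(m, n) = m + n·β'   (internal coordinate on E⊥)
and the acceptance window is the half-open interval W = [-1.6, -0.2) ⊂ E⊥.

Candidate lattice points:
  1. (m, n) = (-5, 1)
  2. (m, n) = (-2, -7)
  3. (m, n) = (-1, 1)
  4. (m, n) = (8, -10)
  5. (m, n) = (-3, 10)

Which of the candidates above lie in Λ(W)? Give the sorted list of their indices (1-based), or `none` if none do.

3

Numerically β ≈ 3.302776 and β' = −1/β ≈ -0.302776.
[1] lift (-5,1): star map gives -5.302776; window check -1.6 ≤ -5.302776 < -0.2 is false → out
[2] lift (-2,-7): star map gives 0.119429; window check -1.6 ≤ 0.119429 < -0.2 is false → out
[3] lift (-1,1): star map gives -1.302776; window check -1.6 ≤ -1.302776 < -0.2 is true → IN Λ
[4] lift (8,-10): star map gives 11.027756; window check -1.6 ≤ 11.027756 < -0.2 is false → out
[5] lift (-3,10): star map gives -6.027756; window check -1.6 ≤ -6.027756 < -0.2 is false → out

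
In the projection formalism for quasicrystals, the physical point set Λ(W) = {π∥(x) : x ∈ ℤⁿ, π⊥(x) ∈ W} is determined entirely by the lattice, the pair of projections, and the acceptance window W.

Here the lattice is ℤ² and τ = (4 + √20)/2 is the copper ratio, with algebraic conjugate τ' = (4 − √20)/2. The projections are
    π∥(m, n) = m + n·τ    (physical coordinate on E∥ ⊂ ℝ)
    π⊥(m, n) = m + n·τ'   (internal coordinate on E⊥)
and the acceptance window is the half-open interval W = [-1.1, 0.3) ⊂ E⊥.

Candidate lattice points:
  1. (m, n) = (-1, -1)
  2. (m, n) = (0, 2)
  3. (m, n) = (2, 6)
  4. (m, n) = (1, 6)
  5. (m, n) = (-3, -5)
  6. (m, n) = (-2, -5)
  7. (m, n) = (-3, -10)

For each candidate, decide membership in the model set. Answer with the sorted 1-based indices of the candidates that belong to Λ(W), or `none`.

Numerically τ ≈ 4.2361 and τ' = −1/τ ≈ -0.2361.
[1] lift (-1,-1): star map gives -0.7639; window check -1.1 ≤ -0.7639 < 0.3 is true → IN Λ
[2] lift (0,2): star map gives -0.4721; window check -1.1 ≤ -0.4721 < 0.3 is true → IN Λ
[3] lift (2,6): star map gives 0.5836; window check -1.1 ≤ 0.5836 < 0.3 is false → out
[4] lift (1,6): star map gives -0.4164; window check -1.1 ≤ -0.4164 < 0.3 is true → IN Λ
[5] lift (-3,-5): star map gives -1.8197; window check -1.1 ≤ -1.8197 < 0.3 is false → out
[6] lift (-2,-5): star map gives -0.8197; window check -1.1 ≤ -0.8197 < 0.3 is true → IN Λ
[7] lift (-3,-10): star map gives -0.6393; window check -1.1 ≤ -0.6393 < 0.3 is true → IN Λ

1, 2, 4, 6, 7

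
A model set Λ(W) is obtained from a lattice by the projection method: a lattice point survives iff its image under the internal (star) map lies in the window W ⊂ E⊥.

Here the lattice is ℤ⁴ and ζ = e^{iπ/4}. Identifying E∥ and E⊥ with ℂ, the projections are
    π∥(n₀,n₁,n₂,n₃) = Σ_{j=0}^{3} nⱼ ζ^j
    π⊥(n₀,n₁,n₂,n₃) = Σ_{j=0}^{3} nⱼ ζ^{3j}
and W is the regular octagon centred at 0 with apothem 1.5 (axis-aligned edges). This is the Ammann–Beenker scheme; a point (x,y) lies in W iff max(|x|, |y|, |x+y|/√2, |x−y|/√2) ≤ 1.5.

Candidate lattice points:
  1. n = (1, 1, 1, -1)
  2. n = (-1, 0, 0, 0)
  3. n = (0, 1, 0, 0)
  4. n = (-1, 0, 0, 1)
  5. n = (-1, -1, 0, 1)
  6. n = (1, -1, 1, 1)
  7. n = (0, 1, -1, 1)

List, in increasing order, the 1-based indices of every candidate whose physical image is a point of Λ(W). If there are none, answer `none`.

π⊥(n) = n₀ + n₁ζ³ + n₂ζ⁶ + n₃ζ⁹ where ζ = e^{iπ/4}.
candidate 1: n = (1, 1, 1, -1) → π⊥ ≈ (-0.4142, -1.0000); max(|x|,|y|,|x±y|/√2) = 1.0000 ≤ 1.5 ⇒ ∈ W
candidate 2: n = (-1, 0, 0, 0) → π⊥ ≈ (-1.0000, +0.0000); max(|x|,|y|,|x±y|/√2) = 1.0000 ≤ 1.5 ⇒ ∈ W
candidate 3: n = (0, 1, 0, 0) → π⊥ ≈ (-0.7071, +0.7071); max(|x|,|y|,|x±y|/√2) = 1.0000 ≤ 1.5 ⇒ ∈ W
candidate 4: n = (-1, 0, 0, 1) → π⊥ ≈ (-0.2929, +0.7071); max(|x|,|y|,|x±y|/√2) = 0.7071 ≤ 1.5 ⇒ ∈ W
candidate 5: n = (-1, -1, 0, 1) → π⊥ ≈ (+0.4142, +0.0000); max(|x|,|y|,|x±y|/√2) = 0.4142 ≤ 1.5 ⇒ ∈ W
candidate 6: n = (1, -1, 1, 1) → π⊥ ≈ (+2.4142, -1.0000); max(|x|,|y|,|x±y|/√2) = 2.4142 > 1.5 ⇒ ∉ W
candidate 7: n = (0, 1, -1, 1) → π⊥ ≈ (+0.0000, +2.4142); max(|x|,|y|,|x±y|/√2) = 2.4142 > 1.5 ⇒ ∉ W

1, 2, 3, 4, 5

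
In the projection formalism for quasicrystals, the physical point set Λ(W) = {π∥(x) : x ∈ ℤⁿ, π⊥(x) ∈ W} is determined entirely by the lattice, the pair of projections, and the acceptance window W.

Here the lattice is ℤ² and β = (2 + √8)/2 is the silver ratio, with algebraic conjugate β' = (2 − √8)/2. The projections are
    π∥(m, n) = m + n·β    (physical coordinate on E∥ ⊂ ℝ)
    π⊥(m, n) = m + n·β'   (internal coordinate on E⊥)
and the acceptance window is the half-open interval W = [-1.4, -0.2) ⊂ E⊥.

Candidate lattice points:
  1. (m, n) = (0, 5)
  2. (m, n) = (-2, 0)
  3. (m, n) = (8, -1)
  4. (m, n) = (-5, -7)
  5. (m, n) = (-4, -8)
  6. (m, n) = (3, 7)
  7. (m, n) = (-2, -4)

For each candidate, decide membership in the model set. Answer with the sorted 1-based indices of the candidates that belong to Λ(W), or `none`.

5, 7

Compute β' = (2−√8)/2 = -0.41421, so π⊥(m,n) = m -0.41421·n.
candidate 1: (m,n)=(0,5) → π∥ = 0+5·β ≈ 12.07107, π⊥ = 0+5·β' ≈ -2.07107 ∉ [-1.4, -0.2) ⇒ out
candidate 2: (m,n)=(-2,0) → π∥ = -2+0·β ≈ -2.00000, π⊥ = -2+0·β' ≈ -2.00000 ∉ [-1.4, -0.2) ⇒ out
candidate 3: (m,n)=(8,-1) → π∥ = 8-1·β ≈ 5.58579, π⊥ = 8-1·β' ≈ 8.41421 ∉ [-1.4, -0.2) ⇒ out
candidate 4: (m,n)=(-5,-7) → π∥ = -5-7·β ≈ -21.89949, π⊥ = -5-7·β' ≈ -2.10051 ∉ [-1.4, -0.2) ⇒ out
candidate 5: (m,n)=(-4,-8) → π∥ = -4-8·β ≈ -23.31371, π⊥ = -4-8·β' ≈ -0.68629 ∈ [-1.4, -0.2) ⇒ IN Λ
candidate 6: (m,n)=(3,7) → π∥ = 3+7·β ≈ 19.89949, π⊥ = 3+7·β' ≈ 0.10051 ∉ [-1.4, -0.2) ⇒ out
candidate 7: (m,n)=(-2,-4) → π∥ = -2-4·β ≈ -11.65685, π⊥ = -2-4·β' ≈ -0.34315 ∈ [-1.4, -0.2) ⇒ IN Λ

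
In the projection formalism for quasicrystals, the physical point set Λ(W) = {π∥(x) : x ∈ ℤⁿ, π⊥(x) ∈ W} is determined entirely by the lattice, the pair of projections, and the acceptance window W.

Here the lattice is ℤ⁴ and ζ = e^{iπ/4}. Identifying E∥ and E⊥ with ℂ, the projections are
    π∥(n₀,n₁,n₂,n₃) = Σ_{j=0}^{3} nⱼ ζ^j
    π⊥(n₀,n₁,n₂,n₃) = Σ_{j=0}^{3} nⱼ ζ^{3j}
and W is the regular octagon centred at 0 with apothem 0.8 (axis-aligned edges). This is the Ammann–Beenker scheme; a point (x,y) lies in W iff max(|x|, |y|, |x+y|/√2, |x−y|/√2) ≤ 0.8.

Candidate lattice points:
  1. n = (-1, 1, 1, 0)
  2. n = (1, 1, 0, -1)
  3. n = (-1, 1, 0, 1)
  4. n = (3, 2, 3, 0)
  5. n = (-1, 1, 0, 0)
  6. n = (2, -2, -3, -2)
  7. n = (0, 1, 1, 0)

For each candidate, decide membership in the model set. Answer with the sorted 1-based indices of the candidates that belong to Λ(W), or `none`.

2, 7

π⊥(n) = n₀ + n₁ζ³ + n₂ζ⁶ + n₃ζ⁹ where ζ = e^{iπ/4}.
candidate 1: n = (-1, 1, 1, 0) → π⊥ ≈ (-1.707107, -0.292893); max(|x|,|y|,|x±y|/√2) = 1.707107 > 0.8 ⇒ ∉ W
candidate 2: n = (1, 1, 0, -1) → π⊥ ≈ (-0.414214, +0.000000); max(|x|,|y|,|x±y|/√2) = 0.414214 ≤ 0.8 ⇒ ∈ W
candidate 3: n = (-1, 1, 0, 1) → π⊥ ≈ (-1.000000, +1.414214); max(|x|,|y|,|x±y|/√2) = 1.707107 > 0.8 ⇒ ∉ W
candidate 4: n = (3, 2, 3, 0) → π⊥ ≈ (+1.585786, -1.585786); max(|x|,|y|,|x±y|/√2) = 2.242641 > 0.8 ⇒ ∉ W
candidate 5: n = (-1, 1, 0, 0) → π⊥ ≈ (-1.707107, +0.707107); max(|x|,|y|,|x±y|/√2) = 1.707107 > 0.8 ⇒ ∉ W
candidate 6: n = (2, -2, -3, -2) → π⊥ ≈ (+2.000000, +0.171573); max(|x|,|y|,|x±y|/√2) = 2.000000 > 0.8 ⇒ ∉ W
candidate 7: n = (0, 1, 1, 0) → π⊥ ≈ (-0.707107, -0.292893); max(|x|,|y|,|x±y|/√2) = 0.707107 ≤ 0.8 ⇒ ∈ W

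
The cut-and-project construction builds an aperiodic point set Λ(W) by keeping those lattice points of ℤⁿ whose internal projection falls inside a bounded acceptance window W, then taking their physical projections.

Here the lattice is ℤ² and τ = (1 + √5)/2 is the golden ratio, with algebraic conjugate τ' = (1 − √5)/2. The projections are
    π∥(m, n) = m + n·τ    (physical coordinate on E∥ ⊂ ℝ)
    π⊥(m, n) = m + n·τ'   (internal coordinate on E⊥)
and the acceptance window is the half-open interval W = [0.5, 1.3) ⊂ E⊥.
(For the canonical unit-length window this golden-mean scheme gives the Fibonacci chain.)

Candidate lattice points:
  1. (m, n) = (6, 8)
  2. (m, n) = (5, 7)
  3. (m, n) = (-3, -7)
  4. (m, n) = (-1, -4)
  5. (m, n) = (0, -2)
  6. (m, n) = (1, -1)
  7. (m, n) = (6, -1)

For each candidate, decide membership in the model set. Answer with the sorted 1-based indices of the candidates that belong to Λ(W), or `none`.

1, 2, 5

τ' = (1−√5)/2 ≈ -0.618034.
[1] lift (6,8): star map gives 1.055728; window check 0.5 ≤ 1.055728 < 1.3 is true → IN Λ
[2] lift (5,7): star map gives 0.673762; window check 0.5 ≤ 0.673762 < 1.3 is true → IN Λ
[3] lift (-3,-7): star map gives 1.326238; window check 0.5 ≤ 1.326238 < 1.3 is false → out
[4] lift (-1,-4): star map gives 1.472136; window check 0.5 ≤ 1.472136 < 1.3 is false → out
[5] lift (0,-2): star map gives 1.236068; window check 0.5 ≤ 1.236068 < 1.3 is true → IN Λ
[6] lift (1,-1): star map gives 1.618034; window check 0.5 ≤ 1.618034 < 1.3 is false → out
[7] lift (6,-1): star map gives 6.618034; window check 0.5 ≤ 6.618034 < 1.3 is false → out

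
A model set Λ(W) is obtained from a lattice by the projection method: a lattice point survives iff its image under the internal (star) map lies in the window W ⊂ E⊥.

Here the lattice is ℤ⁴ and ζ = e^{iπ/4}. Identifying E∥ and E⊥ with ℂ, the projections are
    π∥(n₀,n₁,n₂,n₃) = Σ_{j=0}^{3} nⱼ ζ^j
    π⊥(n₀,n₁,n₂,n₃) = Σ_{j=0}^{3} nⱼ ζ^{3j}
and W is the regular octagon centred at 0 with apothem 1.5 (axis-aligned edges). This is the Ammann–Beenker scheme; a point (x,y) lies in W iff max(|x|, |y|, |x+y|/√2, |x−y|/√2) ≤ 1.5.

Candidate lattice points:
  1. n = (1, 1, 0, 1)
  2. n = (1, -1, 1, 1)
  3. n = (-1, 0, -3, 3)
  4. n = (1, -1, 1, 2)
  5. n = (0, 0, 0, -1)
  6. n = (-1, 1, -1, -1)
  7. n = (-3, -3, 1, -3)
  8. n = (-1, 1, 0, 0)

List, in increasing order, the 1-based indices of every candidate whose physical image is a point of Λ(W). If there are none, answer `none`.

With ζ = e^{iπ/4} the internal vectors are ζ^0,ζ^3,ζ^6,ζ^9.
candidate 1: n = (1, 1, 0, 1) → π⊥ ≈ (+1.0000, +1.4142); max(|x|,|y|,|x±y|/√2) = 1.7071 > 1.5 ⇒ ∉ W
candidate 2: n = (1, -1, 1, 1) → π⊥ ≈ (+2.4142, -1.0000); max(|x|,|y|,|x±y|/√2) = 2.4142 > 1.5 ⇒ ∉ W
candidate 3: n = (-1, 0, -3, 3) → π⊥ ≈ (+1.1213, +5.1213); max(|x|,|y|,|x±y|/√2) = 5.1213 > 1.5 ⇒ ∉ W
candidate 4: n = (1, -1, 1, 2) → π⊥ ≈ (+3.1213, -0.2929); max(|x|,|y|,|x±y|/√2) = 3.1213 > 1.5 ⇒ ∉ W
candidate 5: n = (0, 0, 0, -1) → π⊥ ≈ (-0.7071, -0.7071); max(|x|,|y|,|x±y|/√2) = 1.0000 ≤ 1.5 ⇒ ∈ W
candidate 6: n = (-1, 1, -1, -1) → π⊥ ≈ (-2.4142, +1.0000); max(|x|,|y|,|x±y|/√2) = 2.4142 > 1.5 ⇒ ∉ W
candidate 7: n = (-3, -3, 1, -3) → π⊥ ≈ (-3.0000, -5.2426); max(|x|,|y|,|x±y|/√2) = 5.8284 > 1.5 ⇒ ∉ W
candidate 8: n = (-1, 1, 0, 0) → π⊥ ≈ (-1.7071, +0.7071); max(|x|,|y|,|x±y|/√2) = 1.7071 > 1.5 ⇒ ∉ W

5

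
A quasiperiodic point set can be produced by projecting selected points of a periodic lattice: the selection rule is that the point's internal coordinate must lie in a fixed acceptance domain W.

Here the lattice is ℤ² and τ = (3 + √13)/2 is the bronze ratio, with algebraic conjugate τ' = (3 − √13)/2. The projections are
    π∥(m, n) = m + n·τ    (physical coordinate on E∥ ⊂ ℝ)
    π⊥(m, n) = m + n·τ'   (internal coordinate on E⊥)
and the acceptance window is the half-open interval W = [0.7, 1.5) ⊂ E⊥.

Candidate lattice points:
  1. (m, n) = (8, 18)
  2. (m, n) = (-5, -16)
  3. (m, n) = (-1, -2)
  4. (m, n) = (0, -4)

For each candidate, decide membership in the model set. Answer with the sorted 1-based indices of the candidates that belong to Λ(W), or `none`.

4

Compute τ' = (3−√13)/2 = -0.30278, so π⊥(m,n) = m -0.30278·n.
[1] lift (8,18): star map gives 2.55004; window check 0.7 ≤ 2.55004 < 1.5 is false → out
[2] lift (-5,-16): star map gives -0.15559; window check 0.7 ≤ -0.15559 < 1.5 is false → out
[3] lift (-1,-2): star map gives -0.39445; window check 0.7 ≤ -0.39445 < 1.5 is false → out
[4] lift (0,-4): star map gives 1.21110; window check 0.7 ≤ 1.21110 < 1.5 is true → IN Λ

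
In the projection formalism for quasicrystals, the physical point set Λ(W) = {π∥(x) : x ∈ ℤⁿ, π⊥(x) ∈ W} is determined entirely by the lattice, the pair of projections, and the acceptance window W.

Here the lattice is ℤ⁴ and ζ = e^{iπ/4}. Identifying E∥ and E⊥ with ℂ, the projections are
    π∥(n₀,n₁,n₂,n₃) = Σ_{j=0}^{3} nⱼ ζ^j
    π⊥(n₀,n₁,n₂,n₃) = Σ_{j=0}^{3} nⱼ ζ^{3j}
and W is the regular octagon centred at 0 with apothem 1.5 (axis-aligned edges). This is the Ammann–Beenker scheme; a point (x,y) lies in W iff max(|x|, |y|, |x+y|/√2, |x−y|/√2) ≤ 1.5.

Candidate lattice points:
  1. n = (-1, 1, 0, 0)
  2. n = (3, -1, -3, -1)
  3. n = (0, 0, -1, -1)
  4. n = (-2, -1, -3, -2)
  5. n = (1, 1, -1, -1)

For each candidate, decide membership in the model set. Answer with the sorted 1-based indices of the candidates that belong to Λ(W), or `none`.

π⊥(n) = n₀ + n₁ζ³ + n₂ζ⁶ + n₃ζ⁹ where ζ = e^{iπ/4}.
#1 (-1, 1, 0, 0): internal (-1.70711, 0.70711); octagon support 1.70711 vs apothem 1.5 → ∉ W
#2 (3, -1, -3, -1): internal (3.00000, 1.58579); octagon support 3.24264 vs apothem 1.5 → ∉ W
#3 (0, 0, -1, -1): internal (-0.70711, 0.29289); octagon support 0.70711 vs apothem 1.5 → ∈ W
#4 (-2, -1, -3, -2): internal (-2.70711, 0.87868); octagon support 2.70711 vs apothem 1.5 → ∉ W
#5 (1, 1, -1, -1): internal (-0.41421, 1.00000); octagon support 1.00000 vs apothem 1.5 → ∈ W

3, 5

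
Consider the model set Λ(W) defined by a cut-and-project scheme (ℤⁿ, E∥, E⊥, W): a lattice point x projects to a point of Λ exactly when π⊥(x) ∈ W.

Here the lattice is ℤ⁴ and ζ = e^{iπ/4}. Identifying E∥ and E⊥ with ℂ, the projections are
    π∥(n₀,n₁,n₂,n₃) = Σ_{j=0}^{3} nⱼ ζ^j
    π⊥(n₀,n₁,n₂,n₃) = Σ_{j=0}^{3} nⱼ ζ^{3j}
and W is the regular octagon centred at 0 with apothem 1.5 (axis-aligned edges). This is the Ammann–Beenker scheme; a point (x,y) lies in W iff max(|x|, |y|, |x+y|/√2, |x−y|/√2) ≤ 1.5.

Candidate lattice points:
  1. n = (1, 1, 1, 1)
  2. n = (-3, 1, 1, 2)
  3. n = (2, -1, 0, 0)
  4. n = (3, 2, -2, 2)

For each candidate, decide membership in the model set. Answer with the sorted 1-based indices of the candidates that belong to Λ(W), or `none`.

1

Internal map: ζ^{3j} for j=0..3 gives (1,0), (−√2/2,√2/2), (0,−1), (√2/2,√2/2).
#1 (1, 1, 1, 1): internal (1.0000, 0.4142); octagon support 1.0000 vs apothem 1.5 → ∈ W
#2 (-3, 1, 1, 2): internal (-2.2929, 1.1213); octagon support 2.4142 vs apothem 1.5 → ∉ W
#3 (2, -1, 0, 0): internal (2.7071, -0.7071); octagon support 2.7071 vs apothem 1.5 → ∉ W
#4 (3, 2, -2, 2): internal (3.0000, 4.8284); octagon support 5.5355 vs apothem 1.5 → ∉ W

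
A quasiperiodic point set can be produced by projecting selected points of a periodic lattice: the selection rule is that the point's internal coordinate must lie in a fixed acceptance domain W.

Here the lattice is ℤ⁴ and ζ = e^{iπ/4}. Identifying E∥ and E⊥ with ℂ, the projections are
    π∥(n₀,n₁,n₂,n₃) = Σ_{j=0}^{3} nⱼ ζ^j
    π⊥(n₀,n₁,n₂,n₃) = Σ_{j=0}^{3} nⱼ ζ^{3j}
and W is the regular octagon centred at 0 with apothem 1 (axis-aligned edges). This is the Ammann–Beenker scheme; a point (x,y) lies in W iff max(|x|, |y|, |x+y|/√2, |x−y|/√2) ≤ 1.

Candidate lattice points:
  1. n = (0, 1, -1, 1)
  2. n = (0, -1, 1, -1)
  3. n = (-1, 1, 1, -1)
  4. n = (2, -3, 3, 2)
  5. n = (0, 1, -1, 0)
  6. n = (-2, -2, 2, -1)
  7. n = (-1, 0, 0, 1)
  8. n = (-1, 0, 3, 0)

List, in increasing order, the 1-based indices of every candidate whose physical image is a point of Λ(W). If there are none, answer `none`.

7

Internal map: ζ^{3j} for j=0..3 gives (1,0), (−√2/2,√2/2), (0,−1), (√2/2,√2/2).
candidate 1: n = (0, 1, -1, 1) → π⊥ ≈ (+0.00000, +2.41421); max(|x|,|y|,|x±y|/√2) = 2.41421 > 1 ⇒ ∉ W
candidate 2: n = (0, -1, 1, -1) → π⊥ ≈ (+0.00000, -2.41421); max(|x|,|y|,|x±y|/√2) = 2.41421 > 1 ⇒ ∉ W
candidate 3: n = (-1, 1, 1, -1) → π⊥ ≈ (-2.41421, -1.00000); max(|x|,|y|,|x±y|/√2) = 2.41421 > 1 ⇒ ∉ W
candidate 4: n = (2, -3, 3, 2) → π⊥ ≈ (+5.53553, -3.70711); max(|x|,|y|,|x±y|/√2) = 6.53553 > 1 ⇒ ∉ W
candidate 5: n = (0, 1, -1, 0) → π⊥ ≈ (-0.70711, +1.70711); max(|x|,|y|,|x±y|/√2) = 1.70711 > 1 ⇒ ∉ W
candidate 6: n = (-2, -2, 2, -1) → π⊥ ≈ (-1.29289, -4.12132); max(|x|,|y|,|x±y|/√2) = 4.12132 > 1 ⇒ ∉ W
candidate 7: n = (-1, 0, 0, 1) → π⊥ ≈ (-0.29289, +0.70711); max(|x|,|y|,|x±y|/√2) = 0.70711 ≤ 1 ⇒ ∈ W
candidate 8: n = (-1, 0, 3, 0) → π⊥ ≈ (-1.00000, -3.00000); max(|x|,|y|,|x±y|/√2) = 3.00000 > 1 ⇒ ∉ W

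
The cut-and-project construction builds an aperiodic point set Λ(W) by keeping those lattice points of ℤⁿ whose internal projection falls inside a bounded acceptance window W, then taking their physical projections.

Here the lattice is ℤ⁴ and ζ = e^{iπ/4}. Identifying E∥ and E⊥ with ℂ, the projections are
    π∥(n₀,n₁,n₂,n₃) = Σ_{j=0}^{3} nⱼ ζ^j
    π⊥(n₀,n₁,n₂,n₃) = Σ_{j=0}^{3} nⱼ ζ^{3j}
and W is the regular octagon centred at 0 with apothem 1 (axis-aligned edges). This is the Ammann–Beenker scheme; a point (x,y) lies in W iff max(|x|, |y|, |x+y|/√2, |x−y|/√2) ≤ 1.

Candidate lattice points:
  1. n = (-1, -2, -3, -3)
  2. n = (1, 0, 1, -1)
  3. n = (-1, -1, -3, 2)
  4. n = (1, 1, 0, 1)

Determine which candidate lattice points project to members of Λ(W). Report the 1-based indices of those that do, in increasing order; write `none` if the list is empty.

none

Internal map: ζ^{3j} for j=0..3 gives (1,0), (−√2/2,√2/2), (0,−1), (√2/2,√2/2).
#1 (-1, -2, -3, -3): internal (-1.7071, -0.5355); octagon support 1.7071 vs apothem 1 → ∉ W
#2 (1, 0, 1, -1): internal (0.2929, -1.7071); octagon support 1.7071 vs apothem 1 → ∉ W
#3 (-1, -1, -3, 2): internal (1.1213, 3.7071); octagon support 3.7071 vs apothem 1 → ∉ W
#4 (1, 1, 0, 1): internal (1.0000, 1.4142); octagon support 1.7071 vs apothem 1 → ∉ W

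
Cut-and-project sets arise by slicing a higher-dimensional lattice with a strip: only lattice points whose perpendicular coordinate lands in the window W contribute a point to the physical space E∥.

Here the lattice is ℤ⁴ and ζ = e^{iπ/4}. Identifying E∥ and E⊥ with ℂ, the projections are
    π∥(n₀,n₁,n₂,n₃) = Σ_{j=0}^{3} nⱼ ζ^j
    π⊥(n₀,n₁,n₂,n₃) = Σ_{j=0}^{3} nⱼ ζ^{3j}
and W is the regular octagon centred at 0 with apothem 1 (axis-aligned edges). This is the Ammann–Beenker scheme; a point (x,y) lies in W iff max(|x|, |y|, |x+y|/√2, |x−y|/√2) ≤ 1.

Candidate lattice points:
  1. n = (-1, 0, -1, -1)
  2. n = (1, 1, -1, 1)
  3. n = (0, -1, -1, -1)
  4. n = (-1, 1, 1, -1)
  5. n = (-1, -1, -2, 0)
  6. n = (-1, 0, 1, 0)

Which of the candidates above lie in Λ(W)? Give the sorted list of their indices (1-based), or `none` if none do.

With ζ = e^{iπ/4} the internal vectors are ζ^0,ζ^3,ζ^6,ζ^9.
#1 (-1, 0, -1, -1): internal (-1.70711, 0.29289); octagon support 1.70711 vs apothem 1 → ∉ W
#2 (1, 1, -1, 1): internal (1.00000, 2.41421); octagon support 2.41421 vs apothem 1 → ∉ W
#3 (0, -1, -1, -1): internal (0.00000, -0.41421); octagon support 0.41421 vs apothem 1 → ∈ W
#4 (-1, 1, 1, -1): internal (-2.41421, -1.00000); octagon support 2.41421 vs apothem 1 → ∉ W
#5 (-1, -1, -2, 0): internal (-0.29289, 1.29289); octagon support 1.29289 vs apothem 1 → ∉ W
#6 (-1, 0, 1, 0): internal (-1.00000, -1.00000); octagon support 1.41421 vs apothem 1 → ∉ W

3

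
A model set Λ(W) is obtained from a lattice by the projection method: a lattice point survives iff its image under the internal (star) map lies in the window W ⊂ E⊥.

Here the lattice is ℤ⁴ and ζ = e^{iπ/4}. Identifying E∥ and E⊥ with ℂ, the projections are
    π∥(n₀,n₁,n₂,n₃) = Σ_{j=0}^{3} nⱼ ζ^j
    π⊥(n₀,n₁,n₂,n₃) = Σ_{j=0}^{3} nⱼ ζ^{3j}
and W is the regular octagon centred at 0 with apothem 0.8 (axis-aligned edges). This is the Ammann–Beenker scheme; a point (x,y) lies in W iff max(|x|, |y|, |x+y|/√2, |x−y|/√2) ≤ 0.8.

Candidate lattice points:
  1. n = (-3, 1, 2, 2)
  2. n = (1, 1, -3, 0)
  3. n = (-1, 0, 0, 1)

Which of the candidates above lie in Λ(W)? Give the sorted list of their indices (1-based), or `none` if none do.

π⊥(n) = n₀ + n₁ζ³ + n₂ζ⁶ + n₃ζ⁹ where ζ = e^{iπ/4}.
candidate 1: n = (-3, 1, 2, 2) → π⊥ ≈ (-2.29289, +0.12132); max(|x|,|y|,|x±y|/√2) = 2.29289 > 0.8 ⇒ ∉ W
candidate 2: n = (1, 1, -3, 0) → π⊥ ≈ (+0.29289, +3.70711); max(|x|,|y|,|x±y|/√2) = 3.70711 > 0.8 ⇒ ∉ W
candidate 3: n = (-1, 0, 0, 1) → π⊥ ≈ (-0.29289, +0.70711); max(|x|,|y|,|x±y|/√2) = 0.70711 ≤ 0.8 ⇒ ∈ W

3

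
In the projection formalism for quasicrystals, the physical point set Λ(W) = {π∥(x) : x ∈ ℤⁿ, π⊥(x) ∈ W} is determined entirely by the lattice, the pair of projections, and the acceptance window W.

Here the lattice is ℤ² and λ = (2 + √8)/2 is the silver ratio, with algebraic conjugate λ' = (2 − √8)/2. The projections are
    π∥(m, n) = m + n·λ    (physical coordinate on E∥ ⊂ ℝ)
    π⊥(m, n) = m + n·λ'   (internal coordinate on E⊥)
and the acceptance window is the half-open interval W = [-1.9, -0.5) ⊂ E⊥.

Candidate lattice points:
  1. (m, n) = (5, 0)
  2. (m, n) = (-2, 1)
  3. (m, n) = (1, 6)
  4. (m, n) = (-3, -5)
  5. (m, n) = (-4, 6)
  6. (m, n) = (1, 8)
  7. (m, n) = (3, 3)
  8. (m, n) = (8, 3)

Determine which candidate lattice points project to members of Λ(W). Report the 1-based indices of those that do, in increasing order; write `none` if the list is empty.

3, 4

Compute λ' = (2−√8)/2 = -0.414214, so π⊥(m,n) = m -0.414214·n.
candidate 1: (m,n)=(5,0) → π∥ = 5+0·λ ≈ 5.000000, π⊥ = 5+0·λ' ≈ 5.000000 ∉ [-1.9, -0.5) ⇒ out
candidate 2: (m,n)=(-2,1) → π∥ = -2+1·λ ≈ 0.414214, π⊥ = -2+1·λ' ≈ -2.414214 ∉ [-1.9, -0.5) ⇒ out
candidate 3: (m,n)=(1,6) → π∥ = 1+6·λ ≈ 15.485281, π⊥ = 1+6·λ' ≈ -1.485281 ∈ [-1.9, -0.5) ⇒ IN Λ
candidate 4: (m,n)=(-3,-5) → π∥ = -3-5·λ ≈ -15.071068, π⊥ = -3-5·λ' ≈ -0.928932 ∈ [-1.9, -0.5) ⇒ IN Λ
candidate 5: (m,n)=(-4,6) → π∥ = -4+6·λ ≈ 10.485281, π⊥ = -4+6·λ' ≈ -6.485281 ∉ [-1.9, -0.5) ⇒ out
candidate 6: (m,n)=(1,8) → π∥ = 1+8·λ ≈ 20.313708, π⊥ = 1+8·λ' ≈ -2.313708 ∉ [-1.9, -0.5) ⇒ out
candidate 7: (m,n)=(3,3) → π∥ = 3+3·λ ≈ 10.242641, π⊥ = 3+3·λ' ≈ 1.757359 ∉ [-1.9, -0.5) ⇒ out
candidate 8: (m,n)=(8,3) → π∥ = 8+3·λ ≈ 15.242641, π⊥ = 8+3·λ' ≈ 6.757359 ∉ [-1.9, -0.5) ⇒ out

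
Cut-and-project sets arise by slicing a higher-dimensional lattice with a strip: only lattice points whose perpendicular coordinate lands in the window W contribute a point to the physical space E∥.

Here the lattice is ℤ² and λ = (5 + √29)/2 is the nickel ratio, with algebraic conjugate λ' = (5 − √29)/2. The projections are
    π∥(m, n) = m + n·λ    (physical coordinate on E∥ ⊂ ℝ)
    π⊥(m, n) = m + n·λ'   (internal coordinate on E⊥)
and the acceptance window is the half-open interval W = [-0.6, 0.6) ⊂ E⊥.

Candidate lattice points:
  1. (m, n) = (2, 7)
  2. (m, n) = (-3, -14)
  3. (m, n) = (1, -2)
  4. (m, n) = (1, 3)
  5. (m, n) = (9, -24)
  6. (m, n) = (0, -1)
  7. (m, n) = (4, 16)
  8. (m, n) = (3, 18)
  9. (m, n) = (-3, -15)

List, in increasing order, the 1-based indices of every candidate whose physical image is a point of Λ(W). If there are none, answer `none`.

2, 4, 6, 8, 9

Compute λ' = (5−√29)/2 = -0.19258, so π⊥(m,n) = m -0.19258·n.
#1 (2,7): internal coord 2 + (7)·λ' = +0.65192; +0.65192 ∉ [-0.6, 0.6) → out
#2 (-3,-14): internal coord -3 + (-14)·λ' = -0.30385; -0.30385 ∈ [-0.6, 0.6) → IN Λ
#3 (1,-2): internal coord 1 + (-2)·λ' = +1.38516; +1.38516 ∉ [-0.6, 0.6) → out
#4 (1,3): internal coord 1 + (3)·λ' = +0.42225; +0.42225 ∈ [-0.6, 0.6) → IN Λ
#5 (9,-24): internal coord 9 + (-24)·λ' = +13.62198; +13.62198 ∉ [-0.6, 0.6) → out
#6 (0,-1): internal coord 0 + (-1)·λ' = +0.19258; +0.19258 ∈ [-0.6, 0.6) → IN Λ
#7 (4,16): internal coord 4 + (16)·λ' = +0.91868; +0.91868 ∉ [-0.6, 0.6) → out
#8 (3,18): internal coord 3 + (18)·λ' = -0.46648; -0.46648 ∈ [-0.6, 0.6) → IN Λ
#9 (-3,-15): internal coord -3 + (-15)·λ' = -0.11126; -0.11126 ∈ [-0.6, 0.6) → IN Λ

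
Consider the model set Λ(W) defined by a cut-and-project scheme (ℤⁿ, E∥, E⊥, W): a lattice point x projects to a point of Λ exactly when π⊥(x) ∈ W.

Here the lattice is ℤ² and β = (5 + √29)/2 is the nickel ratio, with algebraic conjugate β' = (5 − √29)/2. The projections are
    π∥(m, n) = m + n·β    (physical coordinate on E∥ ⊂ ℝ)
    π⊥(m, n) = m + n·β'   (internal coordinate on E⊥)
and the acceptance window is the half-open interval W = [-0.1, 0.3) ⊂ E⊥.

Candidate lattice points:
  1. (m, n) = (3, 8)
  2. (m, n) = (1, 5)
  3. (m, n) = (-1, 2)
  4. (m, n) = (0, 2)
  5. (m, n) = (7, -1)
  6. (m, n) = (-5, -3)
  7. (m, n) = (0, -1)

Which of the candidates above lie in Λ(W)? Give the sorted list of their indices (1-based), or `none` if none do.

2, 7

β' = (5−√29)/2 ≈ -0.192582.
#1 (3,8): internal coord 3 + (8)·β' = +1.459341; +1.459341 ∉ [-0.1, 0.3) → out
#2 (1,5): internal coord 1 + (5)·β' = +0.037088; +0.037088 ∈ [-0.1, 0.3) → IN Λ
#3 (-1,2): internal coord -1 + (2)·β' = -1.385165; -1.385165 ∉ [-0.1, 0.3) → out
#4 (0,2): internal coord 0 + (2)·β' = -0.385165; -0.385165 ∉ [-0.1, 0.3) → out
#5 (7,-1): internal coord 7 + (-1)·β' = +7.192582; +7.192582 ∉ [-0.1, 0.3) → out
#6 (-5,-3): internal coord -5 + (-3)·β' = -4.422253; -4.422253 ∉ [-0.1, 0.3) → out
#7 (0,-1): internal coord 0 + (-1)·β' = +0.192582; +0.192582 ∈ [-0.1, 0.3) → IN Λ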